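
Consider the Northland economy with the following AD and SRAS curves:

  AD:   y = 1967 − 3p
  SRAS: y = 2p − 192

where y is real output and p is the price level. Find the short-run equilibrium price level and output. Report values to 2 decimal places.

p = 431.80, y = 671.60

Set AD = SRAS: 1967 − 3p = 2p − 192, so 2159 = 5p and p = 431.80.
Substituting into AD, y = 1967 − 3p = 671.60.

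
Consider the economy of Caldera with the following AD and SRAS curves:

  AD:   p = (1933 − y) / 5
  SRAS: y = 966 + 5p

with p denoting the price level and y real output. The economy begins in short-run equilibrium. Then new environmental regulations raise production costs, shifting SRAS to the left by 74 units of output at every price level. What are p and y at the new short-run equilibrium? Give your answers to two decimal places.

p = 104.10, y = 1412.50

This is a negative supply shock: SRAS shifts left.
New SRAS: y = 892 + 5p.
Set AD = SRAS: 1933 − 5p = 892 + 5p, so 1041 = 10p and p = 104.10.
Substituting into AD, y = 1412.50.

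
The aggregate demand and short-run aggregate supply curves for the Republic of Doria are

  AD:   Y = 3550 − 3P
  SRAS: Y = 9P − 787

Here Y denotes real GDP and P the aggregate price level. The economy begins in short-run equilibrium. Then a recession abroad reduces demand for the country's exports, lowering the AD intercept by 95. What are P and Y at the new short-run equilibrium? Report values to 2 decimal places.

This is a negative demand shock: AD shifts left.
New AD: Y = 3455 − 3P.
Set AD = SRAS: 3455 − 3P = 9P − 787, so 4242 = 12P and P = 353.50.
Substituting into AD, Y = 2394.50.

P = 353.50, Y = 2394.50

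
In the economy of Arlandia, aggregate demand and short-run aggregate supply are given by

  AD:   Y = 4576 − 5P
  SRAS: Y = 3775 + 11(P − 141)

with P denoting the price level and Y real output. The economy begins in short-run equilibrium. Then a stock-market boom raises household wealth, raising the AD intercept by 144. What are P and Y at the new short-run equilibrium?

P = 156, Y = 3940

This is a positive demand shock: AD shifts right.
New AD: Y = 4720 − 5P.
SRAS can be written Y = 2224 + 11P.
Set AD = SRAS: 4720 − 5P = 2224 + 11P, so 2496 = 16P and P = 156.
Y = 4720 − 5·156 = 3940.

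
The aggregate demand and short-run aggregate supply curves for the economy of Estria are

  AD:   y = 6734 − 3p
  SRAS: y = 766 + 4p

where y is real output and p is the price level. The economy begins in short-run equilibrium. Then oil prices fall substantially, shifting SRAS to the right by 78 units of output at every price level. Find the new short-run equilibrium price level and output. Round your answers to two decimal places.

p = 841.43, y = 4209.71

This is a positive supply shock: SRAS shifts right.
New SRAS: y = 844 + 4p.
Set AD = SRAS: 6734 − 3p = 844 + 4p, so 5890 = 7p and p = 841.43.
Substituting into AD, y = 4209.71.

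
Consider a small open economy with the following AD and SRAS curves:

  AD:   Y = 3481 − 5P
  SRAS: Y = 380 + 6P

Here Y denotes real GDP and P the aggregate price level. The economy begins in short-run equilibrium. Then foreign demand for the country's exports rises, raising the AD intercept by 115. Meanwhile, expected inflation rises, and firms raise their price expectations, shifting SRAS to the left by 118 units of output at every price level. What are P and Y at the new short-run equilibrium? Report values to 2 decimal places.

After both shocks: AD is Y = 3596 − 5P and SRAS is Y = 262 + 6P.
Setting them equal: 3334 = 11P, so P = 303.09.
Substituting into AD, Y = 2080.55.

P = 303.09, Y = 2080.55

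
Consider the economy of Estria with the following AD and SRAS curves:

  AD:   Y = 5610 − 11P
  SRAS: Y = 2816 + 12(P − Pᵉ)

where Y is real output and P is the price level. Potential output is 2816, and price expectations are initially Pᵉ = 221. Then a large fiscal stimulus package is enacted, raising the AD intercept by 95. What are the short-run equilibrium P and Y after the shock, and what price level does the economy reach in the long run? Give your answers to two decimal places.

Short run: P = 240.91, Y = 3054.96. Long run: P = 262.64.

AD shifts right: new AD is Y = 5705 − 11P. With Pᵉ = 221, SRAS is Y = 164 + 12P.
Short run: 5705 − 11P = 164 + 12P gives 5541 = 23P, so P = 240.91 and Y = 5705 − 11P = 3054.96.
Y = 3054.96 is above potential 2816; expectations adjust and SRAS shifts left until Y = 2816.
Long run: on the new AD curve, 2816 = 5705 − 11P gives P = 262.64.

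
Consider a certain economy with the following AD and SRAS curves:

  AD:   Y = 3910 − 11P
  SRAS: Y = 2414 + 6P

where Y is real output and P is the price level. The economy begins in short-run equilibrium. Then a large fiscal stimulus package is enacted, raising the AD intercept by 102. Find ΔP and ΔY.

ΔP = +6, ΔY = +36

This is a positive demand shock: AD shifts right.
New AD: Y = 4012 − 11P.
Set AD = SRAS: 4012 − 11P = 2414 + 6P, so 1598 = 17P and P = 94.
Y = 4012 − 11·94 = 2978.
Initially P = 88, Y = 2942, so ΔP = +6 and ΔY = +36.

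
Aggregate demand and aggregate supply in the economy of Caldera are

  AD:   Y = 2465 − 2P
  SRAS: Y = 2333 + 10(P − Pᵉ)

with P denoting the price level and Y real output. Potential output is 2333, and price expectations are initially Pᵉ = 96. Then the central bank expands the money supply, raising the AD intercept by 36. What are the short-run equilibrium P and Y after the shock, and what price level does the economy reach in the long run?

AD shifts right: new AD is Y = 2501 − 2P. With Pᵉ = 96, SRAS is Y = 1373 + 10P.
Short run: 2501 − 2P = 1373 + 10P gives 1128 = 12P, so P = 94 and Y = 2501 − 2·94 = 2313.
Y = 2313 is below potential 2333; expectations adjust and SRAS shifts right until Y = 2333.
Long run: on the new AD curve, 2333 = 2501 − 2P gives P = 84.

Short run: P = 94, Y = 2313. Long run: P = 84.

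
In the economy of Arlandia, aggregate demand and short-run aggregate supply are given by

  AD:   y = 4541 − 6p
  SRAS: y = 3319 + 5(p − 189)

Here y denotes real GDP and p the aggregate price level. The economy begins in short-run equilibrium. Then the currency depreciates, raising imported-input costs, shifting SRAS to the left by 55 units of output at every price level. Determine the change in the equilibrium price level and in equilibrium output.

This is a negative supply shock: SRAS shifts left.
New SRAS: y = 2319 + 5p.
Set AD = SRAS: 4541 − 6p = 2319 + 5p, so 2222 = 11p and p = 202.
y = 4541 − 6·202 = 3329.
Initially p = 197, y = 3359, so Δp = +5 and Δy = -30.

Δp = +5, Δy = -30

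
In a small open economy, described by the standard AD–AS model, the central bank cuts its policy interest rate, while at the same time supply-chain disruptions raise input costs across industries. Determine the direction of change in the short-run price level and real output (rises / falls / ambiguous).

Price level: rises; output: ambiguous

The first event is a positive demand shock: AD shifts right, which by itself pushes P up and Y up.
The second is an adverse supply shock: SRAS shifts left, which by itself pushes P up and Y down.
Both shocks push P up, so P rises. The two shocks push Y in opposite directions, so the effect on Y is ambiguous.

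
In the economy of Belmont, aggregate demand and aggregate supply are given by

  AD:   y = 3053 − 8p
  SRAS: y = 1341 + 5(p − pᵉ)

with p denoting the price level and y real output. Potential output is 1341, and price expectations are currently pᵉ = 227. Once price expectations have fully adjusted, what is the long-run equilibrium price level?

Long-run p = 214

Short run: with pᵉ = 227, SRAS is y = 206 + 5p. Setting AD = SRAS gives 2847 = 13p, so p = 219 and y = 3053 − 8·219 = 1301.
Output 1301 is below potential 1341, so over time expected prices fall and SRAS shifts right until y returns to 1341.
Long run: y = 1341 on the AD curve gives 1341 = 3053 − 8p, so p = 214.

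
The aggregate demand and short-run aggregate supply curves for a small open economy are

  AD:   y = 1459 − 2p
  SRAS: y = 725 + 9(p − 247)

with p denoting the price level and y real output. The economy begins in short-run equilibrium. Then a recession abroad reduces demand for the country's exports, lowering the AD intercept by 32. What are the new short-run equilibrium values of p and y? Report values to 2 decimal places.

p = 265.91, y = 895.18

This is a negative demand shock: AD shifts left.
New AD: y = 1427 − 2p.
SRAS can be written y = 9p − 1498.
Set AD = SRAS: 1427 − 2p = 9p − 1498, so 2925 = 11p and p = 265.91.
Substituting into AD, y = 895.18.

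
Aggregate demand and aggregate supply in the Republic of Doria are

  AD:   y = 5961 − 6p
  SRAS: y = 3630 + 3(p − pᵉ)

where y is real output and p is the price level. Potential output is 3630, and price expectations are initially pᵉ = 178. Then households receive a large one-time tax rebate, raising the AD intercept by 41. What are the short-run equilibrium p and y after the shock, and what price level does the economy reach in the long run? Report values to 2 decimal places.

Short run: p = 322.89, y = 4064.67. Long run: p = 395.33.

AD shifts right: new AD is y = 6002 − 6p. With pᵉ = 178, SRAS is y = 3096 + 3p.
Short run: 6002 − 6p = 3096 + 3p gives 2906 = 9p, so p = 322.89 and y = 6002 − 6p = 4064.67.
y = 4064.67 is above potential 3630; expectations adjust and SRAS shifts left until y = 3630.
Long run: on the new AD curve, 3630 = 6002 − 6p gives p = 395.33.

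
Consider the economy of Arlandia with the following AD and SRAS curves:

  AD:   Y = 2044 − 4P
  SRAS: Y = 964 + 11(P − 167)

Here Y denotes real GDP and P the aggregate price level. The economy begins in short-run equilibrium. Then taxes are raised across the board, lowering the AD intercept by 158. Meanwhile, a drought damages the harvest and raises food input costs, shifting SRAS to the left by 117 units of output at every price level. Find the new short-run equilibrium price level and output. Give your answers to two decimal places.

P = 191.73, Y = 1119.07

After both shocks: AD is Y = 1886 − 4P and SRAS is Y = 11P − 990.
Setting them equal: 2876 = 15P, so P = 191.73.
Substituting into AD, Y = 1119.07.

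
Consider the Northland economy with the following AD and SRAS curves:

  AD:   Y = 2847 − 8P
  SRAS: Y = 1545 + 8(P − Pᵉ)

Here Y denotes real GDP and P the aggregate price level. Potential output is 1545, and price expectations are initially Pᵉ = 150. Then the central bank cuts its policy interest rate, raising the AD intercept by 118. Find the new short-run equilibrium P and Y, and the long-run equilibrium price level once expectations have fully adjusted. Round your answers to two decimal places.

AD shifts right: new AD is Y = 2965 − 8P. With Pᵉ = 150, SRAS is Y = 345 + 8P.
Short run: 2965 − 8P = 345 + 8P gives 2620 = 16P, so P = 163.75 and Y = 2965 − 8P = 1655.00.
Y = 1655.00 is above potential 1545; expectations adjust and SRAS shifts left until Y = 1545.
Long run: on the new AD curve, 1545 = 2965 − 8P gives P = 177.50.

Short run: P = 163.75, Y = 1655.00. Long run: P = 177.50.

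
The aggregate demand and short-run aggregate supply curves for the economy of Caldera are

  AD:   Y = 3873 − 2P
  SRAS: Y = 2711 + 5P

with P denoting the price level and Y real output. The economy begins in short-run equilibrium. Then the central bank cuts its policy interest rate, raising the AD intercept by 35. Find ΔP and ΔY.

This is a positive demand shock: AD shifts right.
New AD: Y = 3908 − 2P.
Set AD = SRAS: 3908 − 2P = 2711 + 5P, so 1197 = 7P and P = 171.
Y = 3908 − 2·171 = 3566.
Initially P = 166, Y = 3541, so ΔP = +5 and ΔY = +25.

ΔP = +5, ΔY = +25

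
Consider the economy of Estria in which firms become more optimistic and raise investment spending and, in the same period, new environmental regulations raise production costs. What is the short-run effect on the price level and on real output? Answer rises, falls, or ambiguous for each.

The first event is a positive demand shock: AD shifts right, which by itself pushes P up and Y up.
The second is an adverse supply shock: SRAS shifts left, which by itself pushes P up and Y down.
Both shocks push P up, so P rises. The two shocks push Y in opposite directions, so the effect on Y is ambiguous.

Price level: rises; output: ambiguous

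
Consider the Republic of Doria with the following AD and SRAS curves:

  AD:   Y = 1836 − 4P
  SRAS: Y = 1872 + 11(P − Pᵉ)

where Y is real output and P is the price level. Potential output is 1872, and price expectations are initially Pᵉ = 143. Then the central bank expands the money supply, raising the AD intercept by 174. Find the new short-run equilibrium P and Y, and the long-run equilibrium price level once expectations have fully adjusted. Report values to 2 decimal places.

AD shifts right: new AD is Y = 2010 − 4P. With Pᵉ = 143, SRAS is Y = 299 + 11P.
Short run: 2010 − 4P = 299 + 11P gives 1711 = 15P, so P = 114.07 and Y = 2010 − 4P = 1553.73.
Y = 1553.73 is below potential 1872; expectations adjust and SRAS shifts right until Y = 1872.
Long run: on the new AD curve, 1872 = 2010 − 4P gives P = 34.50.

Short run: P = 114.07, Y = 1553.73. Long run: P = 34.50.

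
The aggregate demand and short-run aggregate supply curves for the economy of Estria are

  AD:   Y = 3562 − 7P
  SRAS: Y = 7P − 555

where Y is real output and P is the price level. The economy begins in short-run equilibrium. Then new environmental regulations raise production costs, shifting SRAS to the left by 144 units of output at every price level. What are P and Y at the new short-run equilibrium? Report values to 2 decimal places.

This is a negative supply shock: SRAS shifts left.
New SRAS: Y = 7P − 699.
Set AD = SRAS: 3562 − 7P = 7P − 699, so 4261 = 14P and P = 304.36.
Substituting into AD, Y = 1431.50.

P = 304.36, Y = 1431.50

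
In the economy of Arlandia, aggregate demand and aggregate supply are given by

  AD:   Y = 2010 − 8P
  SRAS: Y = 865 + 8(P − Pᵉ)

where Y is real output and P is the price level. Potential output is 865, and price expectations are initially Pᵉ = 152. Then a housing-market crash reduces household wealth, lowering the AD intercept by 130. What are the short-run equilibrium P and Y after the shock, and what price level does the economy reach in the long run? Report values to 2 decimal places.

AD shifts left: new AD is Y = 1880 − 8P. With Pᵉ = 152, SRAS is Y = 8P − 351.
Short run: 1880 − 8P = 8P − 351 gives 2231 = 16P, so P = 139.44 and Y = 1880 − 8P = 764.50.
Y = 764.50 is below potential 865; expectations adjust and SRAS shifts right until Y = 865.
Long run: on the new AD curve, 865 = 1880 − 8P gives P = 126.88.

Short run: P = 139.44, Y = 764.50. Long run: P = 126.88.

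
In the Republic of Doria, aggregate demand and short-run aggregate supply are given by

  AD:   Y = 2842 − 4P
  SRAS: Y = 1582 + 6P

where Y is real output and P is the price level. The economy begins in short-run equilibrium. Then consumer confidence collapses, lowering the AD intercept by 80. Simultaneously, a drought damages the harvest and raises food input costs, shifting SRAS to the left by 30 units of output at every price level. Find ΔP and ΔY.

After both shocks: AD is Y = 2762 − 4P and SRAS is Y = 1552 + 6P.
Setting them equal: 1210 = 10P, so P = 121.
Y = 2762 − 4·121 = 2278.
Initially P = 126, Y = 2338, so ΔP = -5 and ΔY = -60.

ΔP = -5, ΔY = -60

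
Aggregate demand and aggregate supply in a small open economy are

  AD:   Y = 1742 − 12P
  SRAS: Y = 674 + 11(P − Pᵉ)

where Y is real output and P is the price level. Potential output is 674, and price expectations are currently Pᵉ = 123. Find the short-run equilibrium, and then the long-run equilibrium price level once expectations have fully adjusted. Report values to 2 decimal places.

Short run: with Pᵉ = 123, SRAS is Y = 11P − 679. Setting AD = SRAS gives 2421 = 23P, so P = 105.26 and Y = 1742 − 12P = 478.87.
Output 478.87 is below potential 674, so over time expected prices fall and SRAS shifts right until Y returns to 674.
Long run: Y = 674 on the AD curve gives 674 = 1742 − 12P, so P = 89.00.

Short run: P = 105.26, Y = 478.87. Long run: P = 89.00.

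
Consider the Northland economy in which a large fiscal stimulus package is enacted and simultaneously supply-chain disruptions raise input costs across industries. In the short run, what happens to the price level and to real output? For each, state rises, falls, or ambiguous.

The first event is a positive demand shock: AD shifts right, which by itself pushes P up and Y up.
The second is an adverse supply shock: SRAS shifts left, which by itself pushes P up and Y down.
Both shocks push P up, so P rises. The two shocks push Y in opposite directions, so the effect on Y is ambiguous.

Price level: rises; output: ambiguous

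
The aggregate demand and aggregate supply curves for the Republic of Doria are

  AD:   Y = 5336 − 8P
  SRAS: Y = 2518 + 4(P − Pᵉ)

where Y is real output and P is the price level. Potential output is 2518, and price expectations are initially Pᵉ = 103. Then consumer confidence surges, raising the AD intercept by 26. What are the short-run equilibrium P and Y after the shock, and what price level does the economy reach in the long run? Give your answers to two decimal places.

Short run: P = 271.33, Y = 3191.33. Long run: P = 355.50.

AD shifts right: new AD is Y = 5362 − 8P. With Pᵉ = 103, SRAS is Y = 2106 + 4P.
Short run: 5362 − 8P = 2106 + 4P gives 3256 = 12P, so P = 271.33 and Y = 5362 − 8P = 3191.33.
Y = 3191.33 is above potential 2518; expectations adjust and SRAS shifts left until Y = 2518.
Long run: on the new AD curve, 2518 = 5362 − 8P gives P = 355.50.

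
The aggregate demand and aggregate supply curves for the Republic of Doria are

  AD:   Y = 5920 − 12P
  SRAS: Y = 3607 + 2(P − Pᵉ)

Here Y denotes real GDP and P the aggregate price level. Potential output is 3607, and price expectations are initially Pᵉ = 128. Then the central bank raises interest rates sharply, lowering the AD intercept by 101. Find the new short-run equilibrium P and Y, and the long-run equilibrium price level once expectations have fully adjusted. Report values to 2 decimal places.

Short run: P = 176.29, Y = 3703.57. Long run: P = 184.33.

AD shifts left: new AD is Y = 5819 − 12P. With Pᵉ = 128, SRAS is Y = 3351 + 2P.
Short run: 5819 − 12P = 3351 + 2P gives 2468 = 14P, so P = 176.29 and Y = 5819 − 12P = 3703.57.
Y = 3703.57 is above potential 3607; expectations adjust and SRAS shifts left until Y = 3607.
Long run: on the new AD curve, 3607 = 5819 − 12P gives P = 184.33.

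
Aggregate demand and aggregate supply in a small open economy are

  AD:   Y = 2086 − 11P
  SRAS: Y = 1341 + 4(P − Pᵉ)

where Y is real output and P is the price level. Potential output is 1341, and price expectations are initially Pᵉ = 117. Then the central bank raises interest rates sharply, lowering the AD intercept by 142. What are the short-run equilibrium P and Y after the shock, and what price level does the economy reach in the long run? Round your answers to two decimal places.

Short run: P = 71.40, Y = 1158.60. Long run: P = 54.82.

AD shifts left: new AD is Y = 1944 − 11P. With Pᵉ = 117, SRAS is Y = 873 + 4P.
Short run: 1944 − 11P = 873 + 4P gives 1071 = 15P, so P = 71.40 and Y = 1944 − 11P = 1158.60.
Y = 1158.60 is below potential 1341; expectations adjust and SRAS shifts right until Y = 1341.
Long run: on the new AD curve, 1341 = 1944 − 11P gives P = 54.82.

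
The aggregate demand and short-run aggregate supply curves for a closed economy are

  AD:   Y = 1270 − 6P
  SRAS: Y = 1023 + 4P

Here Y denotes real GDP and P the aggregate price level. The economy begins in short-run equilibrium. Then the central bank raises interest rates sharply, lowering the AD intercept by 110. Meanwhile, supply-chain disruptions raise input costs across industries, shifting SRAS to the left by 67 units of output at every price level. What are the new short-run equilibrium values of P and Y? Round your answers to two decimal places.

After both shocks: AD is Y = 1160 − 6P and SRAS is Y = 956 + 4P.
Setting them equal: 204 = 10P, so P = 20.40.
Substituting into AD, Y = 1037.60.

P = 20.40, Y = 1037.60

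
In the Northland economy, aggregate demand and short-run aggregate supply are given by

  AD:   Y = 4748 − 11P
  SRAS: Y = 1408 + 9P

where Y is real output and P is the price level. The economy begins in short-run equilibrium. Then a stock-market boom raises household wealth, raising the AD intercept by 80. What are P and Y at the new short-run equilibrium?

This is a positive demand shock: AD shifts right.
New AD: Y = 4828 − 11P.
Set AD = SRAS: 4828 − 11P = 1408 + 9P, so 3420 = 20P and P = 171.
Y = 4828 − 11·171 = 2947.

P = 171, Y = 2947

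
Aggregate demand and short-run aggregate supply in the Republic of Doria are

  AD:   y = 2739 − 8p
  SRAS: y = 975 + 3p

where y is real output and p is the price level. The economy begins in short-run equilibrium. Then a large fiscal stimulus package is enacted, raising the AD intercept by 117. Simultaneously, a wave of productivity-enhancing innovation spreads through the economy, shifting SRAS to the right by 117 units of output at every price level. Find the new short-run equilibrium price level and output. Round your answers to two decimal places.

After both shocks: AD is y = 2856 − 8p and SRAS is y = 1092 + 3p.
Setting them equal: 1764 = 11p, so p = 160.36.
Substituting into AD, y = 1573.09.

p = 160.36, y = 1573.09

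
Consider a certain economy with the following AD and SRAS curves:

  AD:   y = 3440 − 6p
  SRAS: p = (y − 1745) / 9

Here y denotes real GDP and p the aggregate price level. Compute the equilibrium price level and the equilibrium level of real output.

Rearrange SRAS to y = 1745 + 9p.
Set AD = SRAS: 3440 − 6p = 1745 + 9p, so 1695 = 15p and p = 113.
Then y = 3440 − 6·113 = 2762.

p = 113, y = 2762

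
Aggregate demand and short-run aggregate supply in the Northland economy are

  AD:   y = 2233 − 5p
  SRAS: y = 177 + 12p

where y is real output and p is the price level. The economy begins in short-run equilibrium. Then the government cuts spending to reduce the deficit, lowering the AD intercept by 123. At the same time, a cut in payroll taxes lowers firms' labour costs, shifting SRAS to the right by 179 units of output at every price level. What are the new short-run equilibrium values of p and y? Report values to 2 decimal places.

After both shocks: AD is y = 2110 − 5p and SRAS is y = 356 + 12p.
Setting them equal: 1754 = 17p, so p = 103.18.
Substituting into AD, y = 1594.12.

p = 103.18, y = 1594.12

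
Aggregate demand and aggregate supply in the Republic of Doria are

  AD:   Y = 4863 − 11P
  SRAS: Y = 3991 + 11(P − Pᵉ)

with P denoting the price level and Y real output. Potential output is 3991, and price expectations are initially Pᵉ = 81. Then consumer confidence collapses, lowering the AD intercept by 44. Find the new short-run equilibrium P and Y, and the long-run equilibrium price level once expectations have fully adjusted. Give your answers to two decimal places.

AD shifts left: new AD is Y = 4819 − 11P. With Pᵉ = 81, SRAS is Y = 3100 + 11P.
Short run: 4819 − 11P = 3100 + 11P gives 1719 = 22P, so P = 78.14 and Y = 4819 − 11P = 3959.50.
Y = 3959.50 is below potential 3991; expectations adjust and SRAS shifts right until Y = 3991.
Long run: on the new AD curve, 3991 = 4819 − 11P gives P = 75.27.

Short run: P = 78.14, Y = 3959.50. Long run: P = 75.27.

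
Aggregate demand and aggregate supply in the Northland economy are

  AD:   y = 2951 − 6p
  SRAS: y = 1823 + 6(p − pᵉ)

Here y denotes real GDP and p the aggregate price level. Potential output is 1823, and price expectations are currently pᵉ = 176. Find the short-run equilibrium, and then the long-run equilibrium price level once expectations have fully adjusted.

Short run: with pᵉ = 176, SRAS is y = 767 + 6p. Setting AD = SRAS gives 2184 = 12p, so p = 182 and y = 2951 − 6·182 = 1859.
Output 1859 is above potential 1823, so over time expected prices rise and SRAS shifts left until y returns to 1823.
Long run: y = 1823 on the AD curve gives 1823 = 2951 − 6p, so p = 188.

Short run: p = 182, y = 1859. Long run: p = 188.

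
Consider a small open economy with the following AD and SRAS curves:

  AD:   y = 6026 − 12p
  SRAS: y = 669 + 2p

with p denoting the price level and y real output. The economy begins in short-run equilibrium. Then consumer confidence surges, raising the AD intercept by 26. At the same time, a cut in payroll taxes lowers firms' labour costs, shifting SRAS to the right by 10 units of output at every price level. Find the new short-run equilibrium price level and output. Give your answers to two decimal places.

p = 383.79, y = 1446.57

After both shocks: AD is y = 6052 − 12p and SRAS is y = 679 + 2p.
Setting them equal: 5373 = 14p, so p = 383.79.
Substituting into AD, y = 1446.57.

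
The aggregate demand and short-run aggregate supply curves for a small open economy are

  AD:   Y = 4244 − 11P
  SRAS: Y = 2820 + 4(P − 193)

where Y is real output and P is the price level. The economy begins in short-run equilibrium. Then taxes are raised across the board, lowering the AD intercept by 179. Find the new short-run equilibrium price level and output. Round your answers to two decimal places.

This is a negative demand shock: AD shifts left.
New AD: Y = 4065 − 11P.
SRAS can be written Y = 2048 + 4P.
Set AD = SRAS: 4065 − 11P = 2048 + 4P, so 2017 = 15P and P = 134.47.
Substituting into AD, Y = 2585.87.

P = 134.47, Y = 2585.87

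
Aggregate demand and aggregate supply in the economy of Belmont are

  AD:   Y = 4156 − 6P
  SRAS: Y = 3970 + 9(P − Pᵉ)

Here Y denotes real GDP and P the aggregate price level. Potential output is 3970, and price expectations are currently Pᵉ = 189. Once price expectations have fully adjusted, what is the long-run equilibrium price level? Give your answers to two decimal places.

Long-run P = 31.00

Short run: with Pᵉ = 189, SRAS is Y = 2269 + 9P. Setting AD = SRAS gives 1887 = 15P, so P = 125.80 and Y = 4156 − 6P = 3401.20.
Output 3401.20 is below potential 3970, so over time expected prices fall and SRAS shifts right until Y returns to 3970.
Long run: Y = 3970 on the AD curve gives 3970 = 4156 − 6P, so P = 31.00.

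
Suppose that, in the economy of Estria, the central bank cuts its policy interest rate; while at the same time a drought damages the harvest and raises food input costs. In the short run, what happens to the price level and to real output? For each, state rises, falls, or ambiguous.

The first event is a positive demand shock: AD shifts right, which by itself pushes P up and Y up.
The second is an adverse supply shock: SRAS shifts left, which by itself pushes P up and Y down.
Both shocks push P up, so P rises. The two shocks push Y in opposite directions, so the effect on Y is ambiguous.

Price level: rises; output: ambiguous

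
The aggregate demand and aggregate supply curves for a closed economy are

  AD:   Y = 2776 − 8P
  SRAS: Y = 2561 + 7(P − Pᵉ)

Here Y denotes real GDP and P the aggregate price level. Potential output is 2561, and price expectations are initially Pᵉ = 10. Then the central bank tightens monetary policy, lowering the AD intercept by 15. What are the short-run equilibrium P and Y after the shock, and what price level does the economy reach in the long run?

Short run: P = 18, Y = 2617. Long run: P = 25.

AD shifts left: new AD is Y = 2761 − 8P. With Pᵉ = 10, SRAS is Y = 2491 + 7P.
Short run: 2761 − 8P = 2491 + 7P gives 270 = 15P, so P = 18 and Y = 2761 − 8·18 = 2617.
Y = 2617 is above potential 2561; expectations adjust and SRAS shifts left until Y = 2561.
Long run: on the new AD curve, 2561 = 2761 − 8P gives P = 25.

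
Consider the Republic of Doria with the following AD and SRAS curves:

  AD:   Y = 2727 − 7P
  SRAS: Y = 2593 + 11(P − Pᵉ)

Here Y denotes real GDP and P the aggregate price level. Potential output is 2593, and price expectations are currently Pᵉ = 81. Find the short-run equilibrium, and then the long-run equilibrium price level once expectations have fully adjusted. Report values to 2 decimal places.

Short run: P = 56.94, Y = 2328.39. Long run: P = 19.14.

Short run: with Pᵉ = 81, SRAS is Y = 1702 + 11P. Setting AD = SRAS gives 1025 = 18P, so P = 56.94 and Y = 2727 − 7P = 2328.39.
Output 2328.39 is below potential 2593, so over time expected prices fall and SRAS shifts right until Y returns to 2593.
Long run: Y = 2593 on the AD curve gives 2593 = 2727 − 7P, so P = 19.14.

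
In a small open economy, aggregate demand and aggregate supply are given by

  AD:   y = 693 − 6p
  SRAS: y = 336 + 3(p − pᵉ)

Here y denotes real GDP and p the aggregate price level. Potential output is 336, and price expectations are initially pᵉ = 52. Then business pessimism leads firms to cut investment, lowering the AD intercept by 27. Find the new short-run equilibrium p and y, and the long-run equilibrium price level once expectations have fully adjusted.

Short run: p = 54, y = 342. Long run: p = 55.

AD shifts left: new AD is y = 666 − 6p. With pᵉ = 52, SRAS is y = 180 + 3p.
Short run: 666 − 6p = 180 + 3p gives 486 = 9p, so p = 54 and y = 666 − 6·54 = 342.
y = 342 is above potential 336; expectations adjust and SRAS shifts left until y = 336.
Long run: on the new AD curve, 336 = 666 − 6p gives p = 55.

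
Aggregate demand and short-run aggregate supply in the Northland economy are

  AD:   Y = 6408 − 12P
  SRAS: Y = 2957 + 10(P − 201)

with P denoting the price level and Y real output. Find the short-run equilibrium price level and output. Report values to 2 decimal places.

Write SRAS as Y = 2957 + 10P − 2010 = 947 + 10P.
Set AD = SRAS: 6408 − 12P = 947 + 10P, so 5461 = 22P and P = 248.23.
Substituting into AD, Y = 6408 − 12P = 3429.27.

P = 248.23, Y = 3429.27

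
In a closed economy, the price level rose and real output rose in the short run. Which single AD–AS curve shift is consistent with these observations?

P rose and Y rose. An AD shift moves P and Y in the same direction; an SRAS shift moves them in opposite directions.
Here P and Y moved in the same direction, so the AD curve shifted.
Since Y rose, AD shifted right.

AD shifted right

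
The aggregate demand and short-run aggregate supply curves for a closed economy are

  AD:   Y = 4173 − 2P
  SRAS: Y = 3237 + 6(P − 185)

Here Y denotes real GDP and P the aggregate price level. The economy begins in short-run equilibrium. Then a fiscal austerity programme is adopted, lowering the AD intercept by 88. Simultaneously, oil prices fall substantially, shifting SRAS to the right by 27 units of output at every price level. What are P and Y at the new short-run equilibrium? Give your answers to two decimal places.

P = 241.38, Y = 3602.25

After both shocks: AD is Y = 4085 − 2P and SRAS is Y = 2154 + 6P.
Setting them equal: 1931 = 8P, so P = 241.38.
Substituting into AD, Y = 3602.25.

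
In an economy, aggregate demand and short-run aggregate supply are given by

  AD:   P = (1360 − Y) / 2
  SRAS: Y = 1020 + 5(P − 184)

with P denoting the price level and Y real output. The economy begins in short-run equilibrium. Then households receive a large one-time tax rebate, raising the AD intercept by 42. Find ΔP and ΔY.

ΔP = +6, ΔY = +30

This is a positive demand shock: AD shifts right.
New AD: Y = 1402 − 2P.
SRAS can be written Y = 100 + 5P.
Set AD = SRAS: 1402 − 2P = 100 + 5P, so 1302 = 7P and P = 186.
Y = 1402 − 2·186 = 1030.
Initially P = 180, Y = 1000, so ΔP = +6 and ΔY = +30.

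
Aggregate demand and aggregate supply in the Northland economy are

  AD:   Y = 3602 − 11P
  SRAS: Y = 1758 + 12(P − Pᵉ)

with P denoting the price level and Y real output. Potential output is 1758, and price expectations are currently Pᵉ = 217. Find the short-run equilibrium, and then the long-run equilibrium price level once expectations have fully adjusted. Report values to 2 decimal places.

Short run: with Pᵉ = 217, SRAS is Y = 12P − 846. Setting AD = SRAS gives 4448 = 23P, so P = 193.39 and Y = 3602 − 11P = 1474.70.
Output 1474.70 is below potential 1758, so over time expected prices fall and SRAS shifts right until Y returns to 1758.
Long run: Y = 1758 on the AD curve gives 1758 = 3602 − 11P, so P = 167.64.

Short run: P = 193.39, Y = 1474.70. Long run: P = 167.64.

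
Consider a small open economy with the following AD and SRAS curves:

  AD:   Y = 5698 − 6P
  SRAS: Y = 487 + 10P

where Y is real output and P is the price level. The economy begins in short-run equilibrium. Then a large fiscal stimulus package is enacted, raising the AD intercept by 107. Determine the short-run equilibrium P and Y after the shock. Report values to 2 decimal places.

This is a positive demand shock: AD shifts right.
New AD: Y = 5805 − 6P.
Set AD = SRAS: 5805 − 6P = 487 + 10P, so 5318 = 16P and P = 332.38.
Substituting into AD, Y = 3810.75.

P = 332.38, Y = 3810.75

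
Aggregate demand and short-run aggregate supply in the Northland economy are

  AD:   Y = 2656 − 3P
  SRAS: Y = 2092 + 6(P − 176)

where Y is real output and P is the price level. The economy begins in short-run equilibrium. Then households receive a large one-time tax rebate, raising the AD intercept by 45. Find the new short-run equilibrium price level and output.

P = 185, Y = 2146

This is a positive demand shock: AD shifts right.
New AD: Y = 2701 − 3P.
SRAS can be written Y = 1036 + 6P.
Set AD = SRAS: 2701 − 3P = 1036 + 6P, so 1665 = 9P and P = 185.
Y = 2701 − 3·185 = 2146.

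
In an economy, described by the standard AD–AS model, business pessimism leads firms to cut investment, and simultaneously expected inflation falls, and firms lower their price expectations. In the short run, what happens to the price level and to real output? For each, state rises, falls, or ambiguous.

Price level: falls; output: ambiguous

The first event is a negative demand shock: AD shifts left, which by itself pushes P down and Y down.
The second is a favourable supply shock: SRAS shifts right, which by itself pushes P down and Y up.
Both shocks push P down, so P falls. The two shocks push Y in opposite directions, so the effect on Y is ambiguous.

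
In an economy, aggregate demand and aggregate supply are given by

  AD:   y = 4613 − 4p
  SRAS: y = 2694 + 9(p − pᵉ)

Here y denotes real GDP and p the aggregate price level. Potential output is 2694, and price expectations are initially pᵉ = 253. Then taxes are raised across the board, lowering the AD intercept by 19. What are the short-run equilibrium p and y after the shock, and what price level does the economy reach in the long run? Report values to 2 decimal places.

Short run: p = 321.31, y = 3308.77. Long run: p = 475.00.

AD shifts left: new AD is y = 4594 − 4p. With pᵉ = 253, SRAS is y = 417 + 9p.
Short run: 4594 − 4p = 417 + 9p gives 4177 = 13p, so p = 321.31 and y = 4594 − 4p = 3308.77.
y = 3308.77 is above potential 2694; expectations adjust and SRAS shifts left until y = 2694.
Long run: on the new AD curve, 2694 = 4594 − 4p gives p = 475.00.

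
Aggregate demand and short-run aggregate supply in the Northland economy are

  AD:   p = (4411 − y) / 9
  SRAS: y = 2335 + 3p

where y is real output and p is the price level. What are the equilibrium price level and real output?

Rearrange AD to y = 4411 − 9p.
Set AD = SRAS: 4411 − 9p = 2335 + 3p, so 2076 = 12p and p = 173.
Then y = 4411 − 9·173 = 2854.

p = 173, y = 2854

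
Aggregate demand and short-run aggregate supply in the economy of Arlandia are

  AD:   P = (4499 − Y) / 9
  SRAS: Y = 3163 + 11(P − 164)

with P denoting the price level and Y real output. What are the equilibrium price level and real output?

P = 157, Y = 3086

Write SRAS as Y = 3163 + 11P − 1804 = 1359 + 11P.
Rearrange AD to Y = 4499 − 9P.
Set AD = SRAS: 4499 − 9P = 1359 + 11P, so 3140 = 20P and P = 157.
Then Y = 4499 − 9·157 = 3086.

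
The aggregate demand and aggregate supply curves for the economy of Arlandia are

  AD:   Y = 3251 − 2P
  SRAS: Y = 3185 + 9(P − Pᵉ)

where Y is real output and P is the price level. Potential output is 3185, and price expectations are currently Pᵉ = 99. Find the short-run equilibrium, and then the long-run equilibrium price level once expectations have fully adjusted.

Short run: with Pᵉ = 99, SRAS is Y = 2294 + 9P. Setting AD = SRAS gives 957 = 11P, so P = 87 and Y = 3251 − 2·87 = 3077.
Output 3077 is below potential 3185, so over time expected prices fall and SRAS shifts right until Y returns to 3185.
Long run: Y = 3185 on the AD curve gives 3185 = 3251 − 2P, so P = 33.

Short run: P = 87, Y = 3077. Long run: P = 33.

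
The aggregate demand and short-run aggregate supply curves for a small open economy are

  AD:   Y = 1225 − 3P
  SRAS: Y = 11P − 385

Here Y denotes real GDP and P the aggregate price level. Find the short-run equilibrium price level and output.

Set AD = SRAS: 1225 − 3P = 11P − 385, so 1610 = 14P and P = 115.
Then Y = 1225 − 3·115 = 880.

P = 115, Y = 880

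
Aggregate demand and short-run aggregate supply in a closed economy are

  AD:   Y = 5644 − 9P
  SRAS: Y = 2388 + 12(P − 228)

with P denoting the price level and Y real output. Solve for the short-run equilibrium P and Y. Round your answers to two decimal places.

P = 285.33, Y = 3076.00

Write SRAS as Y = 2388 + 12P − 2736 = 12P − 348.
Set AD = SRAS: 5644 − 9P = 12P − 348, so 5992 = 21P and P = 285.33.
Substituting into AD, Y = 5644 − 9P = 3076.00.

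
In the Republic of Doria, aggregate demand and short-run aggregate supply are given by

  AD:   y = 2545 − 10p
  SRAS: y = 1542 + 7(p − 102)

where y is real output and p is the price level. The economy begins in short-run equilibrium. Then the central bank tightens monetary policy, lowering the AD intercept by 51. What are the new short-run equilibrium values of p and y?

This is a negative demand shock: AD shifts left.
New AD: y = 2494 − 10p.
SRAS can be written y = 828 + 7p.
Set AD = SRAS: 2494 − 10p = 828 + 7p, so 1666 = 17p and p = 98.
y = 2494 − 10·98 = 1514.

p = 98, y = 1514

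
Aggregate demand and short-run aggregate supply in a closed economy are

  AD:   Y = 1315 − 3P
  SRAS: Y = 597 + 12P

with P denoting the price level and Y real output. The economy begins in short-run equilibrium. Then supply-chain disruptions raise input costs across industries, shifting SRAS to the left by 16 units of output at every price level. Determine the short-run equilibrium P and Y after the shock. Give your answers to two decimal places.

This is a negative supply shock: SRAS shifts left.
New SRAS: Y = 581 + 12P.
Set AD = SRAS: 1315 − 3P = 581 + 12P, so 734 = 15P and P = 48.93.
Substituting into AD, Y = 1168.20.

P = 48.93, Y = 1168.20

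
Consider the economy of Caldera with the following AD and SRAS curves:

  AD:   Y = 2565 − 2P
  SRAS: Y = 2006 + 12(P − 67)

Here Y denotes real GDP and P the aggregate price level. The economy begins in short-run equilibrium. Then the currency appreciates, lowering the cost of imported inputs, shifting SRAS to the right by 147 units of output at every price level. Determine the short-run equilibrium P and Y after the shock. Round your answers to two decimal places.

P = 86.86, Y = 2391.29

This is a positive supply shock: SRAS shifts right.
New SRAS: Y = 1349 + 12P.
Set AD = SRAS: 2565 − 2P = 1349 + 12P, so 1216 = 14P and P = 86.86.
Substituting into AD, Y = 2391.29.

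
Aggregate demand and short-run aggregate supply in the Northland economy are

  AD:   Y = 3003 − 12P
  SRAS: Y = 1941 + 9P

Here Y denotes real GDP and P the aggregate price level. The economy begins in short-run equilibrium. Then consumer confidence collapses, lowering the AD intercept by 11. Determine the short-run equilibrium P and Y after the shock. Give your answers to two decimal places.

This is a negative demand shock: AD shifts left.
New AD: Y = 2992 − 12P.
Set AD = SRAS: 2992 − 12P = 1941 + 9P, so 1051 = 21P and P = 50.05.
Substituting into AD, Y = 2391.43.

P = 50.05, Y = 2391.43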